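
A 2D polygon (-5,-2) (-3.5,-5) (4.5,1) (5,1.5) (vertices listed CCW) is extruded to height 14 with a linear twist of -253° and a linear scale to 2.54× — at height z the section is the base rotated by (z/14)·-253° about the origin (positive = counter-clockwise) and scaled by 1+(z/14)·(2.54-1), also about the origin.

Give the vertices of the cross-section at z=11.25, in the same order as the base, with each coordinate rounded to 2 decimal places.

Cross-section at z=11.25: (12.05,-0.32) (11.62,7.18) (-10.13,1.93) (-11.60,1.34)

t = z/height = 11.25/14 = 0.803571
s = 1 + (scale-1)·z/height = 1 + (2.54-1)·11.25/14 = 2.237500
θ = twist·z/height = -253°·11.25/14 = -203.3036° = -3.548317 rad
cos θ = -0.918422, sin θ = 0.395603 (intermediates below are computed at full precision and shown rounded to 5 d.p.)
v1: (-5,-2) → rotate → (5.38331,-0.14117) → ×s → (12.04517,-0.31587) → (12.05,-0.32)
v2: (-3.5,-5) → rotate → (5.19249,3.20750) → ×s → (11.61820,7.17678) → (11.62,7.18)
v3: (4.5,1) → rotate → (-4.52850,0.86179) → ×s → (-10.13252,1.92826) → (-10.13,1.93)
v4: (5,1.5) → rotate → (-5.18551,0.60038) → ×s → (-11.60258,1.34335) → (-11.60,1.34)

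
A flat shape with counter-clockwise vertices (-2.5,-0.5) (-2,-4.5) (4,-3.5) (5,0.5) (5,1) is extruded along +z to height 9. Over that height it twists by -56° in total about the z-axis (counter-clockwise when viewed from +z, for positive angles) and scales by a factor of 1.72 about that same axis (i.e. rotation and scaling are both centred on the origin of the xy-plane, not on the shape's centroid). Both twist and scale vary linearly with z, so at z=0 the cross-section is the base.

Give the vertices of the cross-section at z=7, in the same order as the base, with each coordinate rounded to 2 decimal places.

Cross-section at z=7: (-3.36,2.12) (-7.10,-2.94) (0.76,-8.26) (6.19,-4.81) (6.73,-4.24)

t = z/height = 7/9 = 0.777778
s = 1 + (scale-1)·z/height = 1 + (1.72-1)·7/9 = 1.560000
θ = twist·z/height = -56°·7/9 = -43.5556° = -0.760188 rad
cos θ = 0.724707, sin θ = -0.689058 (intermediates below are computed at full precision and shown rounded to 5 d.p.)
v1: (-2.5,-0.5) → rotate → (-2.15630,1.36029) → ×s → (-3.36382,2.12205) → (-3.36,2.12)
v2: (-2,-4.5) → rotate → (-4.55017,-1.88306) → ×s → (-7.09827,-2.93758) → (-7.10,-2.94)
v3: (4,-3.5) → rotate → (0.48712,-5.29270) → ×s → (0.75991,-8.25662) → (0.76,-8.26)
v4: (5,0.5) → rotate → (3.96806,-3.08293) → ×s → (6.19018,-4.80938) → (6.19,-4.81)
v5: (5,1) → rotate → (4.31259,-2.72058) → ×s → (6.72764,-4.24411) → (6.73,-4.24)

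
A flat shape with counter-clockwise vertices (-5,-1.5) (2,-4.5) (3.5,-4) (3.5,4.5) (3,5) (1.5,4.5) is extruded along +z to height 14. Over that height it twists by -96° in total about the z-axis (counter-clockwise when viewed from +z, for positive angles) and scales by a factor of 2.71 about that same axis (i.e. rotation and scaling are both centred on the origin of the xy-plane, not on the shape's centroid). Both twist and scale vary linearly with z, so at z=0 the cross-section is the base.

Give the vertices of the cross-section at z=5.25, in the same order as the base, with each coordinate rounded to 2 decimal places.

Cross-section at z=5.25: (-8.09,2.83) (-1.69,-7.90) (0.79,-8.69) (8.99,2.60) (8.81,3.74) (6.33,4.53)

t = z/height = 5.25/14 = 0.375
s = 1 + (scale-1)·z/height = 1 + (2.71-1)·5.25/14 = 1.641250
θ = twist·z/height = -96°·5.25/14 = -36.0000° = -0.628319 rad
cos θ = 0.809017, sin θ = -0.587785 (intermediates below are computed at full precision and shown rounded to 5 d.p.)
v1: (-5,-1.5) → rotate → (-4.92676,1.72540) → ×s → (-8.08605,2.83181) → (-8.09,2.83)
v2: (2,-4.5) → rotate → (-1.02700,-4.81615) → ×s → (-1.68556,-7.90450) → (-1.69,-7.90)
v3: (3.5,-4) → rotate → (0.48042,-5.29332) → ×s → (0.78849,-8.68766) → (0.79,-8.69)
v4: (3.5,4.5) → rotate → (5.47659,1.58333) → ×s → (8.98846,2.59864) → (8.99,2.60)
v5: (3,5) → rotate → (5.36598,2.28173) → ×s → (8.80691,3.74489) → (8.81,3.74)
v6: (1.5,4.5) → rotate → (3.85856,2.75890) → ×s → (6.33286,4.52804) → (6.33,4.53)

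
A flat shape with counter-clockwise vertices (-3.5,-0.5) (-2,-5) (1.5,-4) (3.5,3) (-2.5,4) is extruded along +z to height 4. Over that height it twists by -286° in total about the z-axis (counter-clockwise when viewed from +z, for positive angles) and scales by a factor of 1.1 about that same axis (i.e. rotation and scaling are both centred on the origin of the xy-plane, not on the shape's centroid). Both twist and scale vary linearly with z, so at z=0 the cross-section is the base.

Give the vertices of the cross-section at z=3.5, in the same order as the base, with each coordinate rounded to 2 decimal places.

t = z/height = 3.5/4 = 0.875
s = 1 + (scale-1)·z/height = 1 + (1.1-1)·3.5/4 = 1.087500
θ = twist·z/height = -286°·3.5/4 = -250.2500° = -4.367686 rad
cos θ = -0.337917, sin θ = 0.941176 (intermediates below are computed at full precision and shown rounded to 5 d.p.)
v1: (-3.5,-0.5) → rotate → (1.65330,-3.12516) → ×s → (1.79796,-3.39861) → (1.80,-3.40)
v2: (-2,-5) → rotate → (5.38171,-0.19277) → ×s → (5.85261,-0.20964) → (5.85,-0.21)
v3: (1.5,-4) → rotate → (3.25783,2.76343) → ×s → (3.54289,3.00523) → (3.54,3.01)
v4: (3.5,3) → rotate → (-4.00624,2.28037) → ×s → (-4.35678,2.47990) → (-4.36,2.48)
v5: (-2.5,4) → rotate → (-2.91991,-3.70461) → ×s → (-3.17540,-4.02876) → (-3.18,-4.03)

Cross-section at z=3.5: (1.80,-3.40) (5.85,-0.21) (3.54,3.01) (-4.36,2.48) (-3.18,-4.03)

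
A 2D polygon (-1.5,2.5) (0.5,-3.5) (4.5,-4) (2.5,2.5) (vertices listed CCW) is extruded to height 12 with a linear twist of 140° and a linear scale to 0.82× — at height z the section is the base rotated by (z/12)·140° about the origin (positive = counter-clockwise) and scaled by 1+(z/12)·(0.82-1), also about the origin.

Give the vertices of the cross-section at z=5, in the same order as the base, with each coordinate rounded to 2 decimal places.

t = z/height = 5/12 = 0.416667
s = 1 + (scale-1)·z/height = 1 + (0.82-1)·5/12 = 0.925000
θ = twist·z/height = 140°·5/12 = 58.3333° = 1.018109 rad
cos θ = 0.524977, sin θ = 0.851117 (intermediates below are computed at full precision and shown rounded to 5 d.p.)
v1: (-1.5,2.5) → rotate → (-2.91526,0.03577) → ×s → (-2.69661,0.03308) → (-2.70,0.03)
v2: (0.5,-3.5) → rotate → (3.24140,-1.41186) → ×s → (2.99829,-1.30597) → (3.00,-1.31)
v3: (4.5,-4) → rotate → (5.76686,1.73012) → ×s → (5.33435,1.60036) → (5.33,1.60)
v4: (2.5,2.5) → rotate → (-0.81535,3.44023) → ×s → (-0.75420,3.18222) → (-0.75,3.18)

Cross-section at z=5: (-2.70,0.03) (3.00,-1.31) (5.33,1.60) (-0.75,3.18)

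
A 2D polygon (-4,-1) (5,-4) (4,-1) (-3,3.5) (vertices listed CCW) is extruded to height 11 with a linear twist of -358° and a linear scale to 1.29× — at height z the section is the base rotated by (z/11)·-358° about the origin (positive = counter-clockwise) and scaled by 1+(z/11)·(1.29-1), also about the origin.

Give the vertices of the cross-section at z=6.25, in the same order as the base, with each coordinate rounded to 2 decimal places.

Cross-section at z=6.25: (4.74,-0.78) (-3.49,6.59) (-3.81,2.92) (1.59,-5.13)

t = z/height = 6.25/11 = 0.568182
s = 1 + (scale-1)·z/height = 1 + (1.29-1)·6.25/11 = 1.164773
θ = twist·z/height = -358°·6.25/11 = -203.4091° = -3.550158 rad
cos θ = -0.917692, sin θ = 0.397294 (intermediates below are computed at full precision and shown rounded to 5 d.p.)
v1: (-4,-1) → rotate → (4.06806,-0.67148) → ×s → (4.73837,-0.78212) → (4.74,-0.78)
v2: (5,-4) → rotate → (-2.99928,5.65723) → ×s → (-3.49348,6.58939) → (-3.49,6.59)
v3: (4,-1) → rotate → (-3.27347,2.50687) → ×s → (-3.81285,2.91993) → (-3.81,2.92)
v4: (-3,3.5) → rotate → (1.36255,-4.40380) → ×s → (1.58706,-5.12943) → (1.59,-5.13)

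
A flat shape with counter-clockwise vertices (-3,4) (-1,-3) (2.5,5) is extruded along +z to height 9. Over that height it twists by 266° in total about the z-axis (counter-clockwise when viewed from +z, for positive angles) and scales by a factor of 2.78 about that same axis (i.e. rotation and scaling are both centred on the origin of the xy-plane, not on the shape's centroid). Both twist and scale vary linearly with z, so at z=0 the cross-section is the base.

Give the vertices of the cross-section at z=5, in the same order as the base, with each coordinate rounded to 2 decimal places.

Cross-section at z=5: (0.81,-9.91) (4.86,3.99) (-9.51,-5.76)

t = z/height = 5/9 = 0.555556
s = 1 + (scale-1)·z/height = 1 + (2.78-1)·5/9 = 1.988889
θ = twist·z/height = 266°·5/9 = 147.7778° = 2.579209 rad
cos θ = -0.845986, sin θ = 0.533204 (intermediates below are computed at full precision and shown rounded to 5 d.p.)
v1: (-3,4) → rotate → (0.40514,-4.98356) → ×s → (0.80578,-9.91175) → (0.81,-9.91)
v2: (-1,-3) → rotate → (2.44560,2.00475) → ×s → (4.86403,3.98723) → (4.86,3.99)
v3: (2.5,5) → rotate → (-4.78099,-2.89692) → ×s → (-9.50885,-5.76165) → (-9.51,-5.76)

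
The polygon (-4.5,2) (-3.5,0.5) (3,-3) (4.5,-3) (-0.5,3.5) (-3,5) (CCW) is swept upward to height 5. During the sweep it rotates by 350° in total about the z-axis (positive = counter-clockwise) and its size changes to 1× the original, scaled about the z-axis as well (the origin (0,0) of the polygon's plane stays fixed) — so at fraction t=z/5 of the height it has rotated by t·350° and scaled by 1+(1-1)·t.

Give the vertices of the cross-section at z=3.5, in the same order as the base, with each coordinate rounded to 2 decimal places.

t = z/height = 3.5/5 = 0.7
s = 1 + (scale-1)·z/height = 1 + (1-1)·3.5/5 = 1.000000
θ = twist·z/height = 350°·3.5/5 = 245.0000° = 4.276057 rad
cos θ = -0.422618, sin θ = -0.906308 (intermediates below are computed at full precision and shown rounded to 5 d.p.)
v1: (-4.5,2) → rotate → (3.71440,3.23315) → ×s → (3.71440,3.23315) → (3.71,3.23)
v2: (-3.5,0.5) → rotate → (1.93232,2.96077) → ×s → (1.93232,2.96077) → (1.93,2.96)
v3: (3,-3) → rotate → (-3.98678,-1.45107) → ×s → (-3.98678,-1.45107) → (-3.99,-1.45)
v4: (4.5,-3) → rotate → (-4.62071,-2.81053) → ×s → (-4.62071,-2.81053) → (-4.62,-2.81)
v5: (-0.5,3.5) → rotate → (3.38339,-1.02601) → ×s → (3.38339,-1.02601) → (3.38,-1.03)
v6: (-3,5) → rotate → (5.79939,0.60583) → ×s → (5.79939,0.60583) → (5.80,0.61)

Cross-section at z=3.5: (3.71,3.23) (1.93,2.96) (-3.99,-1.45) (-4.62,-2.81) (3.38,-1.03) (5.80,0.61)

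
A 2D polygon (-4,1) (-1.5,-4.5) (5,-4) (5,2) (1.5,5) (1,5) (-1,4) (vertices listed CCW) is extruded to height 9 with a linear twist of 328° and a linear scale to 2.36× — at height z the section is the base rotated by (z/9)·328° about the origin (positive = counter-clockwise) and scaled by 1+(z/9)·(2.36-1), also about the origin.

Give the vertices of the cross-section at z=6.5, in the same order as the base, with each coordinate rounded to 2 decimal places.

t = z/height = 6.5/9 = 0.722222
s = 1 + (scale-1)·z/height = 1 + (2.36-1)·6.5/9 = 1.982222
θ = twist·z/height = 328°·6.5/9 = 236.8889° = 4.134491 rad
cos θ = -0.546264, sin θ = -0.837613 (intermediates below are computed at full precision and shown rounded to 5 d.p.)
v1: (-4,1) → rotate → (3.02267,2.80419) → ×s → (5.99160,5.55852) → (5.99,5.56)
v2: (-1.5,-4.5) → rotate → (-2.94986,3.71461) → ×s → (-5.84728,7.36318) → (-5.85,7.36)
v3: (5,-4) → rotate → (-6.08177,-2.00301) → ×s → (-12.05543,-3.97040) → (-12.06,-3.97)
v4: (5,2) → rotate → (-1.05610,-5.28059) → ×s → (-2.09342,-10.46731) → (-2.09,-10.47)
v5: (1.5,5) → rotate → (3.36867,-3.98774) → ×s → (6.67745,-7.90459) → (6.68,-7.90)
v6: (1,5) → rotate → (3.64180,-3.56893) → ×s → (7.21886,-7.07442) → (7.22,-7.07)
v7: (-1,4) → rotate → (3.89672,-1.34744) → ×s → (7.72416,-2.67094) → (7.72,-2.67)

Cross-section at z=6.5: (5.99,5.56) (-5.85,7.36) (-12.06,-3.97) (-2.09,-10.47) (6.68,-7.90) (7.22,-7.07) (7.72,-2.67)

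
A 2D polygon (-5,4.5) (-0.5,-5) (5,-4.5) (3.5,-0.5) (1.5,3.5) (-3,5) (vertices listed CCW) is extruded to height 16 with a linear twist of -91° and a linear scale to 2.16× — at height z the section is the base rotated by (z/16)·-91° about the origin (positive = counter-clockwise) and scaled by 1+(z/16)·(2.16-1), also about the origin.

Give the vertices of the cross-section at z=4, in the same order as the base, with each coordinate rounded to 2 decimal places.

t = z/height = 4/16 = 0.25
s = 1 + (scale-1)·z/height = 1 + (2.16-1)·4/16 = 1.290000
θ = twist·z/height = -91°·4/16 = -22.7500° = -0.397062 rad
cos θ = 0.922201, sin θ = -0.386711 (intermediates below are computed at full precision and shown rounded to 5 d.p.)
v1: (-5,4.5) → rotate → (-2.87081,6.08346) → ×s → (-3.70334,7.84766) → (-3.70,7.85)
v2: (-0.5,-5) → rotate → (-2.39466,-4.41765) → ×s → (-3.08911,-5.69877) → (-3.09,-5.70)
v3: (5,-4.5) → rotate → (2.87081,-6.08346) → ×s → (3.70334,-7.84766) → (3.70,-7.85)
v4: (3.5,-0.5) → rotate → (3.03435,-1.81459) → ×s → (3.91431,-2.34082) → (3.91,-2.34)
v5: (1.5,3.5) → rotate → (2.73679,2.64764) → ×s → (3.53046,3.41545) → (3.53,3.42)
v6: (-3,5) → rotate → (-0.83305,5.77114) → ×s → (-1.07463,7.44477) → (-1.07,7.44)

Cross-section at z=4: (-3.70,7.85) (-3.09,-5.70) (3.70,-7.85) (3.91,-2.34) (3.53,3.42) (-1.07,7.44)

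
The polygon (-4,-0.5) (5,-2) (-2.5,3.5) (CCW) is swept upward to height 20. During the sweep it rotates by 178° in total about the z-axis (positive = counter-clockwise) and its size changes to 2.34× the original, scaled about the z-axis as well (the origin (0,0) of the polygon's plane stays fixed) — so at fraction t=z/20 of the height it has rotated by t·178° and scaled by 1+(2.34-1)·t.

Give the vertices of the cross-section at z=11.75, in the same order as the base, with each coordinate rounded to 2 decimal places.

Cross-section at z=11.75: (2.66,-6.69) (1.21,9.55) (-4.93,-5.90)

t = z/height = 11.75/20 = 0.5875
s = 1 + (scale-1)·z/height = 1 + (2.34-1)·11.75/20 = 1.787250
θ = twist·z/height = 178°·11.75/20 = 104.5750° = 1.825178 rad
cos θ = -0.251647, sin θ = 0.967819 (intermediates below are computed at full precision and shown rounded to 5 d.p.)
v1: (-4,-0.5) → rotate → (1.49050,-3.74545) → ×s → (2.66389,-6.69406) → (2.66,-6.69)
v2: (5,-2) → rotate → (0.67740,5.34239) → ×s → (1.21069,9.54819) → (1.21,9.55)
v3: (-2.5,3.5) → rotate → (-2.75825,-3.30031) → ×s → (-4.92968,-5.89848) → (-4.93,-5.90)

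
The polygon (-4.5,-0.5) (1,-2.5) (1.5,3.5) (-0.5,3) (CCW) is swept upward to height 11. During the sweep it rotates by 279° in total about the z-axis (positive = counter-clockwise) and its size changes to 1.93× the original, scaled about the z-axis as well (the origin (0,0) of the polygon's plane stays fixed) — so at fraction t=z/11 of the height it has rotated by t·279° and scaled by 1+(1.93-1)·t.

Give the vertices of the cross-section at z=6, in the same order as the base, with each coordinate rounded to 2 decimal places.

t = z/height = 6/11 = 0.545455
s = 1 + (scale-1)·z/height = 1 + (1.93-1)·6/11 = 1.507273
θ = twist·z/height = 279°·6/11 = 152.1818° = 2.656074 rad
cos θ = -0.884433, sin θ = 0.466667 (intermediates below are computed at full precision and shown rounded to 5 d.p.)
v1: (-4.5,-0.5) → rotate → (4.21328,-1.65779) → ×s → (6.35056,-2.49874) → (6.35,-2.50)
v2: (1,-2.5) → rotate → (0.28224,2.67775) → ×s → (0.42541,4.03610) → (0.43,4.04)
v3: (1.5,3.5) → rotate → (-2.95999,-2.39551) → ×s → (-4.46150,-3.61069) → (-4.46,-3.61)
v4: (-0.5,3) → rotate → (-0.95779,-2.88663) → ×s → (-1.44364,-4.35094) → (-1.44,-4.35)

Cross-section at z=6: (6.35,-2.50) (0.43,4.04) (-4.46,-3.61) (-1.44,-4.35)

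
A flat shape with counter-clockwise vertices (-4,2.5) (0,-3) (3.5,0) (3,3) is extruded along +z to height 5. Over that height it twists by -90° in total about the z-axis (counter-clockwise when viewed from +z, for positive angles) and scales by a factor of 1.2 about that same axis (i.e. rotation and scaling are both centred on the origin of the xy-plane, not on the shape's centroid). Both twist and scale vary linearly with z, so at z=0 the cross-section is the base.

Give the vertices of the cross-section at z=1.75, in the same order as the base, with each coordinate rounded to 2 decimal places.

t = z/height = 1.75/5 = 0.35
s = 1 + (scale-1)·z/height = 1 + (1.2-1)·1.75/5 = 1.070000
θ = twist·z/height = -90°·1.75/5 = -31.5000° = -0.549779 rad
cos θ = 0.852640, sin θ = -0.522499 (intermediates below are computed at full precision and shown rounded to 5 d.p.)
v1: (-4,2.5) → rotate → (-2.10431,4.22159) → ×s → (-2.25162,4.51711) → (-2.25,4.52)
v2: (0,-3) → rotate → (-1.56750,-2.55792) → ×s → (-1.67722,-2.73697) → (-1.68,-2.74)
v3: (3.5,0) → rotate → (2.98424,-1.82874) → ×s → (3.19314,-1.95676) → (3.19,-1.96)
v4: (3,3) → rotate → (4.12542,0.99042) → ×s → (4.41420,1.05975) → (4.41,1.06)

Cross-section at z=1.75: (-2.25,4.52) (-1.68,-2.74) (3.19,-1.96) (4.41,1.06)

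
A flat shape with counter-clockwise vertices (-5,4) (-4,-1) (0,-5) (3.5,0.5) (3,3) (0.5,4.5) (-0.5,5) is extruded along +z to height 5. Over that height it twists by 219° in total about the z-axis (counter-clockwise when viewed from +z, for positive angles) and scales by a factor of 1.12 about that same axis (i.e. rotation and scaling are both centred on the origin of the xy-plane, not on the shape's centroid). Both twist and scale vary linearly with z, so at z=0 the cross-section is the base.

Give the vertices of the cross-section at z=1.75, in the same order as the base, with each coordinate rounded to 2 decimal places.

Cross-section at z=1.75: (-5.26,-4.11) (0.05,-4.30) (5.07,-1.20) (0.34,3.67) (-2.32,3.76) (-4.44,1.59) (-5.19,0.70)

t = z/height = 1.75/5 = 0.35
s = 1 + (scale-1)·z/height = 1 + (1.12-1)·1.75/5 = 1.042000
θ = twist·z/height = 219°·1.75/5 = 76.6500° = 1.337795 rad
cos θ = 0.230899, sin θ = 0.972978 (intermediates below are computed at full precision and shown rounded to 5 d.p.)
v1: (-5,4) → rotate → (-5.04641,-3.94129) → ×s → (-5.25835,-4.10683) → (-5.26,-4.11)
v2: (-4,-1) → rotate → (0.04938,-4.12281) → ×s → (0.05146,-4.29597) → (0.05,-4.30)
v3: (0,-5) → rotate → (4.86489,-1.15449) → ×s → (5.06921,-1.20298) → (5.07,-1.20)
v4: (3.5,0.5) → rotate → (0.32166,3.52087) → ×s → (0.33517,3.66875) → (0.34,3.67)
v5: (3,3) → rotate → (-2.22624,3.61163) → ×s → (-2.31974,3.76332) → (-2.32,3.76)
v6: (0.5,4.5) → rotate → (-4.26295,1.52553) → ×s → (-4.44199,1.58961) → (-4.44,1.59)
v7: (-0.5,5) → rotate → (-4.98034,0.66801) → ×s → (-5.18951,0.69606) → (-5.19,0.70)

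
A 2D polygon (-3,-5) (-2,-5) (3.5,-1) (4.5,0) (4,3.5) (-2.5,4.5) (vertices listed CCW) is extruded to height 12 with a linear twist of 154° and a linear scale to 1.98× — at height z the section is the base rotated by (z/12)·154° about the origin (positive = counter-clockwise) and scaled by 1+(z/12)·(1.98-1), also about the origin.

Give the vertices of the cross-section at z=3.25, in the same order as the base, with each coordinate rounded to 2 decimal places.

Cross-section at z=3.25: (1.38,-7.25) (2.32,-6.41) (4.15,2.00) (4.25,3.79) (0.83,6.67) (-6.15,2.15)

t = z/height = 3.25/12 = 0.270833
s = 1 + (scale-1)·z/height = 1 + (1.98-1)·3.25/12 = 1.265417
θ = twist·z/height = 154°·3.25/12 = 41.7083° = 0.727948 rad
cos θ = 0.746541, sin θ = 0.665339 (intermediates below are computed at full precision and shown rounded to 5 d.p.)
v1: (-3,-5) → rotate → (1.08707,-5.72872) → ×s → (1.37560,-7.24922) → (1.38,-7.25)
v2: (-2,-5) → rotate → (1.83361,-5.06338) → ×s → (2.32028,-6.40729) → (2.32,-6.41)
v3: (3.5,-1) → rotate → (3.27823,1.58214) → ×s → (4.14833,2.00207) → (4.15,2.00)
v4: (4.5,0) → rotate → (3.35944,2.99403) → ×s → (4.25109,3.78869) → (4.25,3.79)
v5: (4,3.5) → rotate → (0.65748,5.27425) → ×s → (0.83199,6.67412) → (0.83,6.67)
v6: (-2.5,4.5) → rotate → (-4.86038,1.69609) → ×s → (-6.15040,2.14626) → (-6.15,2.15)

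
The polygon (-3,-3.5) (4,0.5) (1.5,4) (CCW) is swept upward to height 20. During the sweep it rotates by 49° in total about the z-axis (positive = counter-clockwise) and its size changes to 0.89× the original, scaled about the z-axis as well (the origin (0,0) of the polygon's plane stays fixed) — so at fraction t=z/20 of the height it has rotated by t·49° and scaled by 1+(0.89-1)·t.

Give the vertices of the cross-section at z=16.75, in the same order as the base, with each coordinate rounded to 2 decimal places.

t = z/height = 16.75/20 = 0.8375
s = 1 + (scale-1)·z/height = 1 + (0.89-1)·16.75/20 = 0.907875
θ = twist·z/height = 49°·16.75/20 = 41.0375° = 0.716239 rad
cos θ = 0.754280, sin θ = 0.656553 (intermediates below are computed at full precision and shown rounded to 5 d.p.)
v1: (-3,-3.5) → rotate → (0.03509,-4.60964) → ×s → (0.03186,-4.18498) → (0.03,-4.18)
v2: (4,0.5) → rotate → (2.68884,3.00335) → ×s → (2.44113,2.72667) → (2.44,2.73)
v3: (1.5,4) → rotate → (-1.49479,4.00195) → ×s → (-1.35708,3.63327) → (-1.36,3.63)

Cross-section at z=16.75: (0.03,-4.18) (2.44,2.73) (-1.36,3.63)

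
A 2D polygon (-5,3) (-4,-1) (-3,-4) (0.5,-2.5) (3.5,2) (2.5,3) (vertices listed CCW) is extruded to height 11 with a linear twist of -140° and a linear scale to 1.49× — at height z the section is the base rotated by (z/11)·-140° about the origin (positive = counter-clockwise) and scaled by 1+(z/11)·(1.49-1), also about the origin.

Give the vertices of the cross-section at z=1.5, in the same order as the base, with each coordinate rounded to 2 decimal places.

t = z/height = 1.5/11 = 0.136364
s = 1 + (scale-1)·z/height = 1 + (1.49-1)·1.5/11 = 1.066818
θ = twist·z/height = -140°·1.5/11 = -19.0909° = -0.333199 rad
cos θ = 0.945001, sin θ = -0.327068 (intermediates below are computed at full precision and shown rounded to 5 d.p.)
v1: (-5,3) → rotate → (-3.74380,4.47034) → ×s → (-3.99395,4.76904) → (-3.99,4.77)
v2: (-4,-1) → rotate → (-4.10707,0.36327) → ×s → (-4.38150,0.38754) → (-4.38,0.39)
v3: (-3,-4) → rotate → (-4.14327,-2.79880) → ×s → (-4.42012,-2.98581) → (-4.42,-2.99)
v4: (0.5,-2.5) → rotate → (-0.34517,-2.52604) → ×s → (-0.36823,-2.69482) → (-0.37,-2.69)
v5: (3.5,2) → rotate → (3.96164,0.74526) → ×s → (4.22635,0.79506) → (4.23,0.80)
v6: (2.5,3) → rotate → (3.34371,2.01733) → ×s → (3.56713,2.15213) → (3.57,2.15)

Cross-section at z=1.5: (-3.99,4.77) (-4.38,0.39) (-4.42,-2.99) (-0.37,-2.69) (4.23,0.80) (3.57,2.15)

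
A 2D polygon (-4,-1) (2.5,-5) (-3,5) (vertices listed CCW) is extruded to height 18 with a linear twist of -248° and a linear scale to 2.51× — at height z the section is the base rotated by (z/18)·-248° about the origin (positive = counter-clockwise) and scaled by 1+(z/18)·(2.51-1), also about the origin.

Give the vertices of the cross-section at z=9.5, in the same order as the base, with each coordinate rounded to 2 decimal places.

t = z/height = 9.5/18 = 0.527778
s = 1 + (scale-1)·z/height = 1 + (2.51-1)·9.5/18 = 1.796944
θ = twist·z/height = -248°·9.5/18 = -130.8889° = -2.284442 rad
cos θ = -0.654594, sin θ = -0.755980 (intermediates below are computed at full precision and shown rounded to 5 d.p.)
v1: (-4,-1) → rotate → (1.86240,3.67852) → ×s → (3.34662,6.61009) → (3.35,6.61)
v2: (2.5,-5) → rotate → (-5.41639,1.38302) → ×s → (-9.73295,2.48521) → (-9.73,2.49)
v3: (-3,5) → rotate → (5.74368,-1.00503) → ×s → (10.32108,-1.80598) → (10.32,-1.81)

Cross-section at z=9.5: (3.35,6.61) (-9.73,2.49) (10.32,-1.81)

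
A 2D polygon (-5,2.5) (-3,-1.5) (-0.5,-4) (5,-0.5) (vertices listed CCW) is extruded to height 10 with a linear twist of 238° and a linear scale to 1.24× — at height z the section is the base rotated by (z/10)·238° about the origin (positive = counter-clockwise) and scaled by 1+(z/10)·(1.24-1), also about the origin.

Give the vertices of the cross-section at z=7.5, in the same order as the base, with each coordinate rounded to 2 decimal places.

t = z/height = 7.5/10 = 0.75
s = 1 + (scale-1)·z/height = 1 + (1.24-1)·7.5/10 = 1.180000
θ = twist·z/height = 238°·7.5/10 = 178.5000° = 3.115413 rad
cos θ = -0.999657, sin θ = 0.026177 (intermediates below are computed at full precision and shown rounded to 5 d.p.)
v1: (-5,2.5) → rotate → (4.93284,-2.63003) → ×s → (5.82076,-3.10343) → (5.82,-3.10)
v2: (-3,-1.5) → rotate → (3.03824,1.42096) → ×s → (3.58512,1.67673) → (3.59,1.68)
v3: (-0.5,-4) → rotate → (0.60454,3.98554) → ×s → (0.71335,4.70294) → (0.71,4.70)
v4: (5,-0.5) → rotate → (-4.98520,0.63071) → ×s → (-5.88253,0.74424) → (-5.88,0.74)

Cross-section at z=7.5: (5.82,-3.10) (3.59,1.68) (0.71,4.70) (-5.88,0.74)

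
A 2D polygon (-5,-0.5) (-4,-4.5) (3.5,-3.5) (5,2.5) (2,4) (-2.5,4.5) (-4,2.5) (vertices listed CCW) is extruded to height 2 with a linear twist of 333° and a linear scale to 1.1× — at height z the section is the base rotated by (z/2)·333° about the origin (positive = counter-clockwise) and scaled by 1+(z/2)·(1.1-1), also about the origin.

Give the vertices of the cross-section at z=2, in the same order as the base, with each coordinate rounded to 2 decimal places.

t = z/height = 2/2 = 1
s = 1 + (scale-1)·z/height = 1 + (1.1-1)·2/2 = 1.100000
θ = twist·z/height = 333°·2/2 = 333.0000° = 5.811946 rad
cos θ = 0.891007, sin θ = -0.453990 (intermediates below are computed at full precision and shown rounded to 5 d.p.)
v1: (-5,-0.5) → rotate → (-4.68203,1.82445) → ×s → (-5.15023,2.00689) → (-5.15,2.01)
v2: (-4,-4.5) → rotate → (-5.60698,-2.19357) → ×s → (-6.16768,-2.41292) → (-6.17,-2.41)
v3: (3.5,-3.5) → rotate → (1.52956,-4.70749) → ×s → (1.68251,-5.17824) → (1.68,-5.18)
v4: (5,2.5) → rotate → (5.59001,-0.04244) → ×s → (6.14901,-0.04668) → (6.15,-0.05)
v5: (2,4) → rotate → (3.59798,2.65605) → ×s → (3.95777,2.92165) → (3.96,2.92)
v6: (-2.5,4.5) → rotate → (-0.18456,5.14451) → ×s → (-0.20301,5.65896) → (-0.20,5.66)
v7: (-4,2.5) → rotate → (-2.42905,4.04348) → ×s → (-2.67195,4.44783) → (-2.67,4.45)

Cross-section at z=2: (-5.15,2.01) (-6.17,-2.41) (1.68,-5.18) (6.15,-0.05) (3.96,2.92) (-0.20,5.66) (-2.67,4.45)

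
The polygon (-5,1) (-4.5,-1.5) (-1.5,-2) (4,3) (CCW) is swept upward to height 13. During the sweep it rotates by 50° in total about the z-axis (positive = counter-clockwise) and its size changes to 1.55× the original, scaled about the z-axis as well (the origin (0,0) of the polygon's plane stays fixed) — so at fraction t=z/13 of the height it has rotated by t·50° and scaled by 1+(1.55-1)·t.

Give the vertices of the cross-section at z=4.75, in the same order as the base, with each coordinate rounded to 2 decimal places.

Cross-section at z=4.75: (-6.08,-0.74) (-4.57,-3.40) (-0.96,-2.85) (3.43,4.93)

t = z/height = 4.75/13 = 0.365385
s = 1 + (scale-1)·z/height = 1 + (1.55-1)·4.75/13 = 1.200962
θ = twist·z/height = 50°·4.75/13 = 18.2692° = 0.318858 rad
cos θ = 0.949594, sin θ = 0.313483 (intermediates below are computed at full precision and shown rounded to 5 d.p.)
v1: (-5,1) → rotate → (-5.06145,-0.61782) → ×s → (-6.07861,-0.74198) → (-6.08,-0.74)
v2: (-4.5,-1.5) → rotate → (-3.80295,-2.83506) → ×s → (-4.56720,-3.40480) → (-4.57,-3.40)
v3: (-1.5,-2) → rotate → (-0.79743,-2.36941) → ×s → (-0.95768,-2.84557) → (-0.96,-2.85)
v4: (4,3) → rotate → (2.85793,4.10271) → ×s → (3.43226,4.92720) → (3.43,4.93)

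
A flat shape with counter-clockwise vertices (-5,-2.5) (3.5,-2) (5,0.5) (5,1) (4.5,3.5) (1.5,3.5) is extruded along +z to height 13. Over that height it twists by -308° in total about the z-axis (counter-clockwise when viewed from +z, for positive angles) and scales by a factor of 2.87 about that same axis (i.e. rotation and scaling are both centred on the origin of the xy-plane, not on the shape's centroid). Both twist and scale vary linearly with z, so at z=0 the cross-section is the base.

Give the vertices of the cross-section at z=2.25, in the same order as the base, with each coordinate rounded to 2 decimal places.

Cross-section at z=2.25: (-6.61,3.33) (0.65,-5.30) (4.49,-4.91) (5.02,-4.52) (7.27,-2.01) (4.90,1.18)

t = z/height = 2.25/13 = 0.173077
s = 1 + (scale-1)·z/height = 1 + (2.87-1)·2.25/13 = 1.323654
θ = twist·z/height = -308°·2.25/13 = -53.3077° = -0.930395 rad
cos θ = 0.597517, sin θ = -0.801856 (intermediates below are computed at full precision and shown rounded to 5 d.p.)
v1: (-5,-2.5) → rotate → (-4.99223,2.51549) → ×s → (-6.60798,3.32963) → (-6.61,3.33)
v2: (3.5,-2) → rotate → (0.48760,-4.00153) → ×s → (0.64541,-5.29664) → (0.65,-5.30)
v3: (5,0.5) → rotate → (3.38852,-3.71052) → ×s → (4.48522,-4.91144) → (4.49,-4.91)
v4: (5,1) → rotate → (3.78944,-3.41176) → ×s → (5.01591,-4.51599) → (5.02,-4.52)
v5: (4.5,3.5) → rotate → (5.49532,-1.51704) → ×s → (7.27391,-2.00804) → (7.27,-2.01)
v6: (1.5,3.5) → rotate → (3.70277,0.88853) → ×s → (4.90119,1.17610) → (4.90,1.18)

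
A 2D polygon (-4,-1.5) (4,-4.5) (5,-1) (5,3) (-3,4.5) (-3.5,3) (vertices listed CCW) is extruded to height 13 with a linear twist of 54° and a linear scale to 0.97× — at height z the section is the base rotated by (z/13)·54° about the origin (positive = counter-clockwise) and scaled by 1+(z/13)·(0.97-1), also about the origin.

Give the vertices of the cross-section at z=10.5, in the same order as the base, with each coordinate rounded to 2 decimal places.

t = z/height = 10.5/13 = 0.807692
s = 1 + (scale-1)·z/height = 1 + (0.97-1)·10.5/13 = 0.975769
θ = twist·z/height = 54°·10.5/13 = 43.6154° = 0.761232 rad
cos θ = 0.723987, sin θ = 0.689814 (intermediates below are computed at full precision and shown rounded to 5 d.p.)
v1: (-4,-1.5) → rotate → (-1.86123,-3.84524) → ×s → (-1.81613,-3.75206) → (-1.82,-3.75)
v2: (4,-4.5) → rotate → (6.00011,-0.49868) → ×s → (5.85472,-0.48660) → (5.85,-0.49)
v3: (5,-1) → rotate → (4.30975,2.72508) → ×s → (4.20532,2.65905) → (4.21,2.66)
v4: (5,3) → rotate → (1.55049,5.62103) → ×s → (1.51292,5.48483) → (1.51,5.48)
v5: (-3,4.5) → rotate → (-5.27612,1.18850) → ×s → (-5.14828,1.15970) → (-5.15,1.16)
v6: (-3.5,3) → rotate → (-4.60340,-0.24239) → ×s → (-4.49185,-0.23652) → (-4.49,-0.24)

Cross-section at z=10.5: (-1.82,-3.75) (5.85,-0.49) (4.21,2.66) (1.51,5.48) (-5.15,1.16) (-4.49,-0.24)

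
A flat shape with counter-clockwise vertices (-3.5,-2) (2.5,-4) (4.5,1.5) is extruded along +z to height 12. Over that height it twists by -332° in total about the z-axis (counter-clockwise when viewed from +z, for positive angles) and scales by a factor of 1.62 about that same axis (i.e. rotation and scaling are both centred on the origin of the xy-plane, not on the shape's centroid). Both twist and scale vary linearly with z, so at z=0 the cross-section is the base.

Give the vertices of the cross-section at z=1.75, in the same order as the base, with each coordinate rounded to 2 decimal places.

Cross-section at z=1.75: (-4.16,1.41) (-1.45,-4.93) (4.48,-2.58)

t = z/height = 1.75/12 = 0.145833
s = 1 + (scale-1)·z/height = 1 + (1.62-1)·1.75/12 = 1.090417
θ = twist·z/height = -332°·1.75/12 = -48.4167° = -0.845030 rad
cos θ = 0.663709, sin θ = -0.747991 (intermediates below are computed at full precision and shown rounded to 5 d.p.)
v1: (-3.5,-2) → rotate → (-3.81896,1.29055) → ×s → (-4.16426,1.40724) → (-4.16,1.41)
v2: (2.5,-4) → rotate → (-1.33269,-4.52481) → ×s → (-1.45319,-4.93393) → (-1.45,-4.93)
v3: (4.5,1.5) → rotate → (4.10868,-2.37040) → ×s → (4.48017,-2.58472) → (4.48,-2.58)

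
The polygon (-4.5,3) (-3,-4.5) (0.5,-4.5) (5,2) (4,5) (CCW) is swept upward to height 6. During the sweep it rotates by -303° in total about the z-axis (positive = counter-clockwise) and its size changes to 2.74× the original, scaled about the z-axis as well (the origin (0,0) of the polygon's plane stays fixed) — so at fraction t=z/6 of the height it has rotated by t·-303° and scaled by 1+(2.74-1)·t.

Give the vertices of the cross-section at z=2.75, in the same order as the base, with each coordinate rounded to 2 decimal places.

t = z/height = 2.75/6 = 0.458333
s = 1 + (scale-1)·z/height = 1 + (2.74-1)·2.75/6 = 1.797500
θ = twist·z/height = -303°·2.75/6 = -138.8750° = -2.423826 rad
cos θ = -0.753276, sin θ = -0.657704 (intermediates below are computed at full precision and shown rounded to 5 d.p.)
v1: (-4.5,3) → rotate → (5.36286,0.69984) → ×s → (9.63973,1.25796) → (9.64,1.26)
v2: (-3,-4.5) → rotate → (-0.69984,5.36286) → ×s → (-1.25796,9.63973) → (-1.26,9.64)
v3: (0.5,-4.5) → rotate → (-3.33631,3.06089) → ×s → (-5.99701,5.50195) → (-6.00,5.50)
v4: (5,2) → rotate → (-2.45097,-4.79507) → ×s → (-4.40563,-8.61914) → (-4.41,-8.62)
v5: (4,5) → rotate → (0.27541,-6.39720) → ×s → (0.49506,-11.49896) → (0.50,-11.50)

Cross-section at z=2.75: (9.64,1.26) (-1.26,9.64) (-6.00,5.50) (-4.41,-8.62) (0.50,-11.50)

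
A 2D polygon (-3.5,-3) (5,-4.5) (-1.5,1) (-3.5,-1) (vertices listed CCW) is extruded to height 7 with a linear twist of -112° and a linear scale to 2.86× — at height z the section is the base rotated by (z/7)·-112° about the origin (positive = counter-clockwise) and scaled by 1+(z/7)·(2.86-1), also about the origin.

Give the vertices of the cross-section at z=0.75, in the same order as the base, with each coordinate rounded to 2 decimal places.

Cross-section at z=0.75: (-4.85,-2.65) (4.74,-6.53) (-1.51,1.55) (-4.36,-0.30)

t = z/height = 0.75/7 = 0.107143
s = 1 + (scale-1)·z/height = 1 + (2.86-1)·0.75/7 = 1.199286
θ = twist·z/height = -112°·0.75/7 = -12.0000° = -0.209440 rad
cos θ = 0.978148, sin θ = -0.207912 (intermediates below are computed at full precision and shown rounded to 5 d.p.)
v1: (-3.5,-3) → rotate → (-4.04725,-2.20675) → ×s → (-4.85381,-2.64653) → (-4.85,-2.65)
v2: (5,-4.5) → rotate → (3.95514,-5.44122) → ×s → (4.74334,-6.52558) → (4.74,-6.53)
v3: (-1.5,1) → rotate → (-1.25931,1.29002) → ×s → (-1.51027,1.54710) → (-1.51,1.55)
v4: (-3.5,-1) → rotate → (-3.63143,-0.25046) → ×s → (-4.35512,-0.30037) → (-4.36,-0.30)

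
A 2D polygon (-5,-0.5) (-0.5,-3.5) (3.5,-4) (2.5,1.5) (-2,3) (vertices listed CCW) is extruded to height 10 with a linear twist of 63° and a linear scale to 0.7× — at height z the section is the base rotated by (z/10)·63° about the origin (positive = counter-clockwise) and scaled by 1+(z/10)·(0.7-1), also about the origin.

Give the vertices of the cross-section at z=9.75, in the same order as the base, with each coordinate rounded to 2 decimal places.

Cross-section at z=9.75: (-1.38,-3.28) (2.01,-1.50) (3.67,0.82) (-0.09,2.06) (-2.54,-0.23)

t = z/height = 9.75/10 = 0.975
s = 1 + (scale-1)·z/height = 1 + (0.7-1)·9.75/10 = 0.707500
θ = twist·z/height = 63°·9.75/10 = 61.4250° = 1.072068 rad
cos θ = 0.478309, sin θ = 0.878192 (intermediates below are computed at full precision and shown rounded to 5 d.p.)
v1: (-5,-0.5) → rotate → (-1.95245,-4.63011) → ×s → (-1.38136,-3.27581) → (-1.38,-3.28)
v2: (-0.5,-3.5) → rotate → (2.83452,-2.11318) → ×s → (2.00542,-1.49507) → (2.01,-1.50)
v3: (3.5,-4) → rotate → (5.18685,1.16044) → ×s → (3.66969,0.82101) → (3.67,0.82)
v4: (2.5,1.5) → rotate → (-0.12152,2.91294) → ×s → (-0.08597,2.06091) → (-0.09,2.06)
v5: (-2,3) → rotate → (-3.59119,-0.32146) → ×s → (-2.54077,-0.22743) → (-2.54,-0.23)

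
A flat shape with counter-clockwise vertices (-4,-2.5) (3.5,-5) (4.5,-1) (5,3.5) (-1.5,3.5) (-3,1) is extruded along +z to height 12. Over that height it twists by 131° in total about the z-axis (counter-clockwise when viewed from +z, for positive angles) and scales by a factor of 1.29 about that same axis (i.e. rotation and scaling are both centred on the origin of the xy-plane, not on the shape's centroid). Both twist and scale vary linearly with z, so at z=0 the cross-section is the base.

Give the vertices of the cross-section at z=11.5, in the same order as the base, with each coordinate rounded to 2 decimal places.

t = z/height = 11.5/12 = 0.958333
s = 1 + (scale-1)·z/height = 1 + (1.29-1)·11.5/12 = 1.277917
θ = twist·z/height = 131°·11.5/12 = 125.5417° = 2.191115 rad
cos θ = -0.581295, sin θ = 0.813693 (intermediates below are computed at full precision and shown rounded to 5 d.p.)
v1: (-4,-2.5) → rotate → (4.35941,-1.80153) → ×s → (5.57097,-2.30221) → (5.57,-2.30)
v2: (3.5,-5) → rotate → (2.03393,5.75440) → ×s → (2.59920,7.35364) → (2.60,7.35)
v3: (4.5,-1) → rotate → (-1.80213,4.24291) → ×s → (-2.30298,5.42209) → (-2.30,5.42)
v4: (5,3.5) → rotate → (-5.75440,2.03393) → ×s → (-7.35364,2.59920) → (-7.35,2.60)
v5: (-1.5,3.5) → rotate → (-1.97598,-3.25507) → ×s → (-2.52514,-4.15971) → (-2.53,-4.16)
v6: (-3,1) → rotate → (0.93019,-3.02237) → ×s → (1.18871,-3.86234) → (1.19,-3.86)

Cross-section at z=11.5: (5.57,-2.30) (2.60,7.35) (-2.30,5.42) (-7.35,2.60) (-2.53,-4.16) (1.19,-3.86)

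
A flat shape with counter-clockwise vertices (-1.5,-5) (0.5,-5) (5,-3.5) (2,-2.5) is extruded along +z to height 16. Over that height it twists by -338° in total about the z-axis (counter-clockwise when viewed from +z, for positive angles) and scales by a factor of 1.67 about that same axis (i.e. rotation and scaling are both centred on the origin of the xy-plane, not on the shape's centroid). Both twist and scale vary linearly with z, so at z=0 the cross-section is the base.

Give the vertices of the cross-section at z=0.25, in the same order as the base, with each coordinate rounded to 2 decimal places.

t = z/height = 0.25/16 = 0.015625
s = 1 + (scale-1)·z/height = 1 + (1.67-1)·0.25/16 = 1.010469
θ = twist·z/height = -338°·0.25/16 = -5.2813° = -0.092175 rad
cos θ = 0.995755, sin θ = -0.092045 (intermediates below are computed at full precision and shown rounded to 5 d.p.)
v1: (-1.5,-5) → rotate → (-1.95386,-4.84071) → ×s → (-1.97431,-4.89138) → (-1.97,-4.89)
v2: (0.5,-5) → rotate → (0.03765,-5.02480) → ×s → (0.03805,-5.07740) → (0.04,-5.08)
v3: (5,-3.5) → rotate → (4.65662,-3.94537) → ×s → (4.70537,-3.98667) → (4.71,-3.99)
v4: (2,-2.5) → rotate → (1.76140,-2.67348) → ×s → (1.77984,-2.70146) → (1.78,-2.70)

Cross-section at z=0.25: (-1.97,-4.89) (0.04,-5.08) (4.71,-3.99) (1.78,-2.70)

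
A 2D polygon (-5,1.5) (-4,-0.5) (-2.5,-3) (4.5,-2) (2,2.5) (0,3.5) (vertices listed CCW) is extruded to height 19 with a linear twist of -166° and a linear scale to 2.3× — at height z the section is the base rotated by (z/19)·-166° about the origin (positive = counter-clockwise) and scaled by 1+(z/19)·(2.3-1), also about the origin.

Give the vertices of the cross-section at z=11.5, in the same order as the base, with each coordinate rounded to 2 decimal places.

Cross-section at z=11.5: (4.26,8.30) (0.42,7.19) (-4.46,5.37) (-4.98,-7.26) (3.74,-4.33) (6.15,-1.14)

t = z/height = 11.5/19 = 0.605263
s = 1 + (scale-1)·z/height = 1 + (2.3-1)·11.5/19 = 1.786842
θ = twist·z/height = -166°·11.5/19 = -100.4737° = -1.753597 rad
cos θ = -0.181784, sin θ = -0.983339 (intermediates below are computed at full precision and shown rounded to 5 d.p.)
v1: (-5,1.5) → rotate → (2.38393,4.64402) → ×s → (4.25970,8.29812) → (4.26,8.30)
v2: (-4,-0.5) → rotate → (0.23547,4.02425) → ×s → (0.42074,7.19069) → (0.42,7.19)
v3: (-2.5,-3) → rotate → (-2.49556,3.00370) → ×s → (-4.45916,5.36713) → (-4.46,5.37)
v4: (4.5,-2) → rotate → (-2.78470,-4.06146) → ×s → (-4.97583,-7.25718) → (-4.98,-7.26)
v5: (2,2.5) → rotate → (2.09478,-2.42114) → ×s → (3.74304,-4.32619) → (3.74,-4.33)
v6: (0,3.5) → rotate → (3.44168,-0.63624) → ×s → (6.14975,-1.13687) → (6.15,-1.14)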